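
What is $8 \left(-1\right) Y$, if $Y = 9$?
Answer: $-72$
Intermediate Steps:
$8 \left(-1\right) Y = 8 \left(-1\right) 9 = \left(-8\right) 9 = -72$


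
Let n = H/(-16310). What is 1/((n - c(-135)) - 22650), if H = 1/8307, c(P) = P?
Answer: -135487170/3050493632551 ≈ -4.4415e-5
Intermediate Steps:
H = 1/8307 ≈ 0.00012038
n = -1/135487170 (n = (1/8307)/(-16310) = (1/8307)*(-1/16310) = -1/135487170 ≈ -7.3808e-9)
1/((n - c(-135)) - 22650) = 1/((-1/135487170 - 1*(-135)) - 22650) = 1/((-1/135487170 + 135) - 22650) = 1/(18290767949/135487170 - 22650) = 1/(-3050493632551/135487170) = -135487170/3050493632551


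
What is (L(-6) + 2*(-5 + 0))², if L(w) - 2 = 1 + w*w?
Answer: 841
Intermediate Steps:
L(w) = 3 + w² (L(w) = 2 + (1 + w*w) = 2 + (1 + w²) = 3 + w²)
(L(-6) + 2*(-5 + 0))² = ((3 + (-6)²) + 2*(-5 + 0))² = ((3 + 36) + 2*(-5))² = (39 - 10)² = 29² = 841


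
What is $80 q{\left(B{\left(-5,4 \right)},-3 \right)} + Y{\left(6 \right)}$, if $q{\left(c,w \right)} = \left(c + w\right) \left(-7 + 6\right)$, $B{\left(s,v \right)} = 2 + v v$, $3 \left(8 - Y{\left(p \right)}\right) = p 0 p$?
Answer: $-1192$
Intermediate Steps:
$Y{\left(p \right)} = 8$ ($Y{\left(p \right)} = 8 - \frac{p 0 p}{3} = 8 - \frac{0 p}{3} = 8 - 0 = 8 + 0 = 8$)
$B{\left(s,v \right)} = 2 + v^{2}$
$q{\left(c,w \right)} = - c - w$ ($q{\left(c,w \right)} = \left(c + w\right) \left(-1\right) = - c - w$)
$80 q{\left(B{\left(-5,4 \right)},-3 \right)} + Y{\left(6 \right)} = 80 \left(- (2 + 4^{2}) - -3\right) + 8 = 80 \left(- (2 + 16) + 3\right) + 8 = 80 \left(\left(-1\right) 18 + 3\right) + 8 = 80 \left(-18 + 3\right) + 8 = 80 \left(-15\right) + 8 = -1200 + 8 = -1192$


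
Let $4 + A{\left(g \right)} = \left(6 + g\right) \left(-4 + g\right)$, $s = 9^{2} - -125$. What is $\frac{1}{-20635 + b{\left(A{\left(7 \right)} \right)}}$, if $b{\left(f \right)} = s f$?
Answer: $- \frac{1}{13425} \approx -7.4488 \cdot 10^{-5}$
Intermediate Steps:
$s = 206$ ($s = 81 + 125 = 206$)
$A{\left(g \right)} = -4 + \left(-4 + g\right) \left(6 + g\right)$ ($A{\left(g \right)} = -4 + \left(6 + g\right) \left(-4 + g\right) = -4 + \left(-4 + g\right) \left(6 + g\right)$)
$b{\left(f \right)} = 206 f$
$\frac{1}{-20635 + b{\left(A{\left(7 \right)} \right)}} = \frac{1}{-20635 + 206 \left(-28 + 7^{2} + 2 \cdot 7\right)} = \frac{1}{-20635 + 206 \left(-28 + 49 + 14\right)} = \frac{1}{-20635 + 206 \cdot 35} = \frac{1}{-20635 + 7210} = \frac{1}{-13425} = - \frac{1}{13425}$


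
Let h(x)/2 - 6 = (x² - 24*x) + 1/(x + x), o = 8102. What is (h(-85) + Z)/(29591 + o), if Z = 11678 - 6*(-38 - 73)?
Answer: 2625309/3203905 ≈ 0.81941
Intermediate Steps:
Z = 12344 (Z = 11678 - 6*(-111) = 11678 + 666 = 12344)
h(x) = 12 + 1/x - 48*x + 2*x² (h(x) = 12 + 2*((x² - 24*x) + 1/(x + x)) = 12 + 2*((x² - 24*x) + 1/(2*x)) = 12 + 2*(x² + 1/(2*x) - 24*x) = 12 + (1/x - 48*x + 2*x²) = 12 + 1/x - 48*x + 2*x²)
(h(-85) + Z)/(29591 + o) = ((12 + 1/(-85) - 48*(-85) + 2*(-85)²) + 12344)/(29591 + 8102) = ((12 - 1/85 + 4080 + 2*7225) + 12344)/37693 = ((12 - 1/85 + 4080 + 14450) + 12344)*(1/37693) = (1576069/85 + 12344)*(1/37693) = (2625309/85)*(1/37693) = 2625309/3203905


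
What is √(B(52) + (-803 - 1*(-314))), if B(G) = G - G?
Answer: I*√489 ≈ 22.113*I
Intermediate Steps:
B(G) = 0
√(B(52) + (-803 - 1*(-314))) = √(0 + (-803 - 1*(-314))) = √(0 + (-803 + 314)) = √(0 - 489) = √(-489) = I*√489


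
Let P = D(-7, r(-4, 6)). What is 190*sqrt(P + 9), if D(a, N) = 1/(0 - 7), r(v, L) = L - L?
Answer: 190*sqrt(434)/7 ≈ 565.46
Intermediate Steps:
r(v, L) = 0
D(a, N) = -1/7 (D(a, N) = 1/(-7) = -1/7)
P = -1/7 ≈ -0.14286
190*sqrt(P + 9) = 190*sqrt(-1/7 + 9) = 190*sqrt(62/7) = 190*(sqrt(434)/7) = 190*sqrt(434)/7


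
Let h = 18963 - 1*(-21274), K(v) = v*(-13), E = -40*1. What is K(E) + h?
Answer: 40757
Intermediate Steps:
E = -40
K(v) = -13*v
h = 40237 (h = 18963 + 21274 = 40237)
K(E) + h = -13*(-40) + 40237 = 520 + 40237 = 40757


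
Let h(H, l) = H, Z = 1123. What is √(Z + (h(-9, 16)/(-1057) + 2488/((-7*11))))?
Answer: 2*√36862043141/11627 ≈ 33.026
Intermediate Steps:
√(Z + (h(-9, 16)/(-1057) + 2488/((-7*11)))) = √(1123 + (-9/(-1057) + 2488/((-7*11)))) = √(1123 + (-9*(-1/1057) + 2488/(-77))) = √(1123 + (9/1057 + 2488*(-1/77))) = √(1123 + (9/1057 - 2488/77)) = √(1123 - 375589/11627) = √(12681532/11627) = 2*√36862043141/11627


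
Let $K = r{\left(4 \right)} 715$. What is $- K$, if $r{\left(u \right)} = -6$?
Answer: $4290$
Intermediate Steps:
$K = -4290$ ($K = \left(-6\right) 715 = -4290$)
$- K = \left(-1\right) \left(-4290\right) = 4290$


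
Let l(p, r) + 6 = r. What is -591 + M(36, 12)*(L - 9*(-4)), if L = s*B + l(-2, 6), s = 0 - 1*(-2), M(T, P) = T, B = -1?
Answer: 633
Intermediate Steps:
l(p, r) = -6 + r
s = 2 (s = 0 + 2 = 2)
L = -2 (L = 2*(-1) + (-6 + 6) = -2 + 0 = -2)
-591 + M(36, 12)*(L - 9*(-4)) = -591 + 36*(-2 - 9*(-4)) = -591 + 36*(-2 + 36) = -591 + 36*34 = -591 + 1224 = 633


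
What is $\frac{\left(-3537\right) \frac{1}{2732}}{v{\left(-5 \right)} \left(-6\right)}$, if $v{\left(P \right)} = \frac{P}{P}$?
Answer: $\frac{1179}{5464} \approx 0.21578$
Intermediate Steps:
$v{\left(P \right)} = 1$
$\frac{\left(-3537\right) \frac{1}{2732}}{v{\left(-5 \right)} \left(-6\right)} = \frac{\left(-3537\right) \frac{1}{2732}}{1 \left(-6\right)} = \frac{\left(-3537\right) \frac{1}{2732}}{-6} = \left(- \frac{3537}{2732}\right) \left(- \frac{1}{6}\right) = \frac{1179}{5464}$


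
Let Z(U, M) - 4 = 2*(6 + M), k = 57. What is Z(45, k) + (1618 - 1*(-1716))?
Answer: 3464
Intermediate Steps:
Z(U, M) = 16 + 2*M (Z(U, M) = 4 + 2*(6 + M) = 4 + (12 + 2*M) = 16 + 2*M)
Z(45, k) + (1618 - 1*(-1716)) = (16 + 2*57) + (1618 - 1*(-1716)) = (16 + 114) + (1618 + 1716) = 130 + 3334 = 3464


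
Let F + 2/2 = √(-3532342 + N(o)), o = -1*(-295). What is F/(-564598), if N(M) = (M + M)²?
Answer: 1/564598 - 89*I*√402/564598 ≈ 1.7712e-6 - 0.0031606*I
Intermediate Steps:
o = 295
N(M) = 4*M² (N(M) = (2*M)² = 4*M²)
F = -1 + 89*I*√402 (F = -1 + √(-3532342 + 4*295²) = -1 + √(-3532342 + 4*87025) = -1 + √(-3532342 + 348100) = -1 + √(-3184242) = -1 + 89*I*√402 ≈ -1.0 + 1784.4*I)
F/(-564598) = (-1 + 89*I*√402)/(-564598) = (-1 + 89*I*√402)*(-1/564598) = 1/564598 - 89*I*√402/564598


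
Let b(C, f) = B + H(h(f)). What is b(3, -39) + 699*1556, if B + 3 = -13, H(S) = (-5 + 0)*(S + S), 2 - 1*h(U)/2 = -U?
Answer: 1088368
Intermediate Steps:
h(U) = 4 + 2*U (h(U) = 4 - (-2)*U = 4 + 2*U)
H(S) = -10*S
B = -16 (B = -3 - 13 = -16)
b(C, f) = -56 - 20*f (b(C, f) = -16 - 10*(4 + 2*f) = -16 + (-40 - 20*f) = -56 - 20*f)
b(3, -39) + 699*1556 = (-56 - 20*(-39)) + 699*1556 = (-56 + 780) + 1087644 = 724 + 1087644 = 1088368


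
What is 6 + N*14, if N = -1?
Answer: -8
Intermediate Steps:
6 + N*14 = 6 - 1*14 = 6 - 14 = -8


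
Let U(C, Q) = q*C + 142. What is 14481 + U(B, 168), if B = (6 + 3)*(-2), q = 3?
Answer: 14569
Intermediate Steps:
B = -18 (B = 9*(-2) = -18)
U(C, Q) = 142 + 3*C (U(C, Q) = 3*C + 142 = 142 + 3*C)
14481 + U(B, 168) = 14481 + (142 + 3*(-18)) = 14481 + (142 - 54) = 14481 + 88 = 14569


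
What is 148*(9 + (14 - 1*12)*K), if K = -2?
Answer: 740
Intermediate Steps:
148*(9 + (14 - 1*12)*K) = 148*(9 + (14 - 1*12)*(-2)) = 148*(9 + (14 - 12)*(-2)) = 148*(9 + 2*(-2)) = 148*(9 - 4) = 148*5 = 740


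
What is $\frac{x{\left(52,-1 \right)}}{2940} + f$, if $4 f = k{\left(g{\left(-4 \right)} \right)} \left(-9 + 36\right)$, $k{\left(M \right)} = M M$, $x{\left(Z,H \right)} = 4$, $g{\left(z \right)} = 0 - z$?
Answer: $\frac{79381}{735} \approx 108.0$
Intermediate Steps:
$g{\left(z \right)} = - z$
$k{\left(M \right)} = M^{2}$
$f = 108$ ($f = \frac{\left(\left(-1\right) \left(-4\right)\right)^{2} \left(-9 + 36\right)}{4} = \frac{4^{2} \cdot 27}{4} = \frac{16 \cdot 27}{4} = \frac{1}{4} \cdot 432 = 108$)
$\frac{x{\left(52,-1 \right)}}{2940} + f = \frac{4}{2940} + 108 = 4 \cdot \frac{1}{2940} + 108 = \frac{1}{735} + 108 = \frac{79381}{735}$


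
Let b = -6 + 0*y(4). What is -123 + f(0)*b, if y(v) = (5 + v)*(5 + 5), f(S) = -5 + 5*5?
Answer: -243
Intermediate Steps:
f(S) = 20 (f(S) = -5 + 25 = 20)
y(v) = 50 + 10*v (y(v) = (5 + v)*10 = 50 + 10*v)
b = -6 (b = -6 + 0*(50 + 10*4) = -6 + 0*(50 + 40) = -6 + 0*90 = -6 + 0 = -6)
-123 + f(0)*b = -123 + 20*(-6) = -123 - 120 = -243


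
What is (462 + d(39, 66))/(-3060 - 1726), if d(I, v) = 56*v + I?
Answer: -4197/4786 ≈ -0.87693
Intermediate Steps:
d(I, v) = I + 56*v
(462 + d(39, 66))/(-3060 - 1726) = (462 + (39 + 56*66))/(-3060 - 1726) = (462 + (39 + 3696))/(-4786) = (462 + 3735)*(-1/4786) = 4197*(-1/4786) = -4197/4786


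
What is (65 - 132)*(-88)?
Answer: 5896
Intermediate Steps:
(65 - 132)*(-88) = -67*(-88) = 5896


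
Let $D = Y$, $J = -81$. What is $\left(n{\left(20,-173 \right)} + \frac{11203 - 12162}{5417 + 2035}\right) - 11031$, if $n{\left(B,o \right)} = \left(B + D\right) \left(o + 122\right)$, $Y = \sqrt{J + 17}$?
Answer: $- \frac{89805011}{7452} - 408 i \approx -12051.0 - 408.0 i$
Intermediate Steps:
$Y = 8 i$ ($Y = \sqrt{-81 + 17} = \sqrt{-64} = 8 i \approx 8.0 i$)
$D = 8 i \approx 8.0 i$
$n{\left(B,o \right)} = \left(122 + o\right) \left(B + 8 i\right)$ ($n{\left(B,o \right)} = \left(B + 8 i\right) \left(o + 122\right) = \left(B + 8 i\right) \left(122 + o\right) = \left(122 + o\right) \left(B + 8 i\right)$)
$\left(n{\left(20,-173 \right)} + \frac{11203 - 12162}{5417 + 2035}\right) - 11031 = \left(\left(122 \cdot 20 + 976 i + 20 \left(-173\right) + 8 i \left(-173\right)\right) + \frac{11203 - 12162}{5417 + 2035}\right) - 11031 = \left(\left(2440 + 976 i - 3460 - 1384 i\right) - \frac{959}{7452}\right) - 11031 = \left(\left(-1020 - 408 i\right) - \frac{959}{7452}\right) - 11031 = \left(- \frac{7601999}{7452} - 408 i\right) - 11031 = - \frac{89805011}{7452} - 408 i$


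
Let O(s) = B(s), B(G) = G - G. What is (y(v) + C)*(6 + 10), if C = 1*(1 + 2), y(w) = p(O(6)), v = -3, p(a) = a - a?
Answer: 48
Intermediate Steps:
B(G) = 0
O(s) = 0
p(a) = 0
y(w) = 0
C = 3 (C = 1*3 = 3)
(y(v) + C)*(6 + 10) = (0 + 3)*(6 + 10) = 3*16 = 48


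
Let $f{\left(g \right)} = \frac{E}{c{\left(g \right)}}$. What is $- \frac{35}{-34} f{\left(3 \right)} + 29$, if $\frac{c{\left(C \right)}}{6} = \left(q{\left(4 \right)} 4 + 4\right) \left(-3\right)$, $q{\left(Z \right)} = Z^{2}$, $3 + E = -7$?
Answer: $\frac{603607}{20808} \approx 29.008$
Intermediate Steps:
$E = -10$ ($E = -3 - 7 = -10$)
$c{\left(C \right)} = -1224$ ($c{\left(C \right)} = 6 \left(4^{2} \cdot 4 + 4\right) \left(-3\right) = 6 \left(16 \cdot 4 + 4\right) \left(-3\right) = 6 \left(64 + 4\right) \left(-3\right) = 6 \cdot 68 \left(-3\right) = 6 \left(-204\right) = -1224$)
$f{\left(g \right)} = \frac{5}{612}$ ($f{\left(g \right)} = - \frac{10}{-1224} = \left(-10\right) \left(- \frac{1}{1224}\right) = \frac{5}{612}$)
$- \frac{35}{-34} f{\left(3 \right)} + 29 = - \frac{35}{-34} \cdot \frac{5}{612} + 29 = \left(-35\right) \left(- \frac{1}{34}\right) \frac{5}{612} + 29 = \frac{35}{34} \cdot \frac{5}{612} + 29 = \frac{175}{20808} + 29 = \frac{603607}{20808}$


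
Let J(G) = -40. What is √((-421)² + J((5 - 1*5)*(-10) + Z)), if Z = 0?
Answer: 3*√19689 ≈ 420.95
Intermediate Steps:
√((-421)² + J((5 - 1*5)*(-10) + Z)) = √((-421)² - 40) = √(177241 - 40) = √177201 = 3*√19689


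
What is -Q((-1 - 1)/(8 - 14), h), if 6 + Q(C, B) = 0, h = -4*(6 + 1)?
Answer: 6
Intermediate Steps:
h = -28 (h = -4*7 = -28)
Q(C, B) = -6 (Q(C, B) = -6 + 0 = -6)
-Q((-1 - 1)/(8 - 14), h) = -1*(-6) = 6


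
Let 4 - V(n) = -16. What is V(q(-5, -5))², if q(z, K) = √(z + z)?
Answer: 400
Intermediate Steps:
q(z, K) = √2*√z (q(z, K) = √(2*z) = √2*√z)
V(n) = 20 (V(n) = 4 - 1*(-16) = 4 + 16 = 20)
V(q(-5, -5))² = 20² = 400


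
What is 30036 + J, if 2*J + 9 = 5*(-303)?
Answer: 29274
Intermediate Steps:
J = -762 (J = -9/2 + (5*(-303))/2 = -9/2 + (½)*(-1515) = -9/2 - 1515/2 = -762)
30036 + J = 30036 - 762 = 29274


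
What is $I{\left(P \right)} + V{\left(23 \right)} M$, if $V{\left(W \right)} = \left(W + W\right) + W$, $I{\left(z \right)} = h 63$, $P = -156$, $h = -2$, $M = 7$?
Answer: $357$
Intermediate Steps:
$I{\left(z \right)} = -126$ ($I{\left(z \right)} = \left(-2\right) 63 = -126$)
$V{\left(W \right)} = 3 W$ ($V{\left(W \right)} = 2 W + W = 3 W$)
$I{\left(P \right)} + V{\left(23 \right)} M = -126 + 3 \cdot 23 \cdot 7 = -126 + 69 \cdot 7 = -126 + 483 = 357$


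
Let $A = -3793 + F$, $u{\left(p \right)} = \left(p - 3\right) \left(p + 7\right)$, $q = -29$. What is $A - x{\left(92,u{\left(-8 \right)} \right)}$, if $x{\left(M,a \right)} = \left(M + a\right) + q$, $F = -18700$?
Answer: $-22567$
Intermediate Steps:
$u{\left(p \right)} = \left(-3 + p\right) \left(7 + p\right)$
$x{\left(M,a \right)} = -29 + M + a$ ($x{\left(M,a \right)} = \left(M + a\right) - 29 = -29 + M + a$)
$A = -22493$ ($A = -3793 - 18700 = -22493$)
$A - x{\left(92,u{\left(-8 \right)} \right)} = -22493 - \left(-29 + 92 + \left(-21 + \left(-8\right)^{2} + 4 \left(-8\right)\right)\right) = -22493 - \left(-29 + 92 - -11\right) = -22493 - \left(-29 + 92 + 11\right) = -22493 - 74 = -22567$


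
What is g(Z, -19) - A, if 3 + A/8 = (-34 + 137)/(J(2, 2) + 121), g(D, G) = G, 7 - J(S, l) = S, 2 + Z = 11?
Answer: -97/63 ≈ -1.5397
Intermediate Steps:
Z = 9 (Z = -2 + 11 = 9)
J(S, l) = 7 - S
A = -1100/63 (A = -24 + 8*((-34 + 137)/((7 - 1*2) + 121)) = -24 + 8*(103/((7 - 2) + 121)) = -24 + 8*(103/(5 + 121)) = -24 + 8*(103/126) = -24 + 412/63 = -1100/63 ≈ -17.460)
g(Z, -19) - A = -19 - 1*(-1100/63) = -19 + 1100/63 = -97/63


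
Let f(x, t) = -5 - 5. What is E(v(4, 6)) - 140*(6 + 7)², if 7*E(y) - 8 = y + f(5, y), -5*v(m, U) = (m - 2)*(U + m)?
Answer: -165626/7 ≈ -23661.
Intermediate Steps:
f(x, t) = -10
v(m, U) = -(-2 + m)*(U + m)/5 (v(m, U) = -(m - 2)*(U + m)/5 = -(-2 + m)*(U + m)/5)
E(y) = -2/7 + y/7 (E(y) = 8/7 + (y - 10)/7 = 8/7 + (-10 + y)/7 = 8/7 + (-10/7 + y/7) = -2/7 + y/7)
E(v(4, 6)) - 140*(6 + 7)² = (-2/7 + (-⅕*4² + (⅖)*6 + (⅖)*4 - ⅕*6*4)/7) - 140*(6 + 7)² = (-2/7 + (-⅕*16 + 12/5 + 8/5 - 24/5)/7) - 140*13² = (-2/7 + (-16/5 + 12/5 + 8/5 - 24/5)/7) - 140*169 = (-2/7 + (⅐)*(-4)) - 23660 = (-2/7 - 4/7) - 23660 = -6/7 - 23660 = -165626/7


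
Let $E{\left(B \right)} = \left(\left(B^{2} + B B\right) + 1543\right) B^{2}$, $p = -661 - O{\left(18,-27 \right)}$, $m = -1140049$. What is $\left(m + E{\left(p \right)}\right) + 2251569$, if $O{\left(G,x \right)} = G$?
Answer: $425830105145$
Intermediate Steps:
$p = -679$ ($p = -661 - 18 = -679$)
$E{\left(B \right)} = B^{2} \left(1543 + 2 B^{2}\right)$ ($E{\left(B \right)} = \left(\left(B^{2} + B^{2}\right) + 1543\right) B^{2} = \left(2 B^{2} + 1543\right) B^{2} = \left(1543 + 2 B^{2}\right) B^{2} = B^{2} \left(1543 + 2 B^{2}\right)$)
$\left(m + E{\left(p \right)}\right) + 2251569 = \left(-1140049 + \left(-679\right)^{2} \left(1543 + 2 \left(-679\right)^{2}\right)\right) + 2251569 = \left(-1140049 + 461041 \left(1543 + 2 \cdot 461041\right)\right) + 2251569 = \left(-1140049 + 461041 \left(1543 + 922082\right)\right) + 2251569 = \left(-1140049 + 461041 \cdot 923625\right) + 2251569 = \left(-1140049 + 425828993625\right) + 2251569 = 425827853576 + 2251569 = 425830105145$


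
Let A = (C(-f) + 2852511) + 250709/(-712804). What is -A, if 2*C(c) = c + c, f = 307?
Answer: -2033062169307/712804 ≈ -2.8522e+6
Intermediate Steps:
C(c) = c (C(c) = (c + c)/2 = (2*c)/2 = c)
A = 2033062169307/712804 (A = (-1*307 + 2852511) + 250709/(-712804) = (-307 + 2852511) + 250709*(-1/712804) = 2852204 - 250709/712804 = 2033062169307/712804 ≈ 2.8522e+6)
-A = -1*2033062169307/712804 = -2033062169307/712804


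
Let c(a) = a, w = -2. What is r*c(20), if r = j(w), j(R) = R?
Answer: -40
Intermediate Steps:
r = -2
r*c(20) = -2*20 = -40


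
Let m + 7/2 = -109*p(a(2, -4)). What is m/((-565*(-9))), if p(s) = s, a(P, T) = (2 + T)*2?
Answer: 173/2034 ≈ 0.085054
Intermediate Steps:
a(P, T) = 4 + 2*T
m = 865/2 (m = -7/2 - 109*(4 + 2*(-4)) = -7/2 - 109*(4 - 8) = -7/2 - 109*(-4) = -7/2 + 436 = 865/2 ≈ 432.50)
m/((-565*(-9))) = 865/(2*((-565*(-9)))) = (865/2)/5085 = (865/2)*(1/5085) = 173/2034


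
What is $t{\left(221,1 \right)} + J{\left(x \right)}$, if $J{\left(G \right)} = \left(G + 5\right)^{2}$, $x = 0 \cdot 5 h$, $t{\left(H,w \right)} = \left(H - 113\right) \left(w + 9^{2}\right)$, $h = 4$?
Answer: $8881$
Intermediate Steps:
$t{\left(H,w \right)} = \left(-113 + H\right) \left(81 + w\right)$ ($t{\left(H,w \right)} = \left(-113 + H\right) \left(w + 81\right) = \left(-113 + H\right) \left(81 + w\right)$)
$x = 0$ ($x = 0 \cdot 5 \cdot 4 = 0 \cdot 4 = 0$)
$J{\left(G \right)} = \left(5 + G\right)^{2}$
$t{\left(221,1 \right)} + J{\left(x \right)} = \left(-9153 - 113 + 81 \cdot 221 + 221 \cdot 1\right) + \left(5 + 0\right)^{2} = \left(-9153 - 113 + 17901 + 221\right) + 5^{2} = 8856 + 25 = 8881$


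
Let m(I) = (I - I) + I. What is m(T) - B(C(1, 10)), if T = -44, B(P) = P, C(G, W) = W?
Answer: -54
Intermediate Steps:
m(I) = I (m(I) = 0 + I = I)
m(T) - B(C(1, 10)) = -44 - 1*10 = -44 - 10 = -54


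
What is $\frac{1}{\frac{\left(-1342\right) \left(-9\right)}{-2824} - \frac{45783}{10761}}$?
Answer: $- \frac{5064844}{43210425} \approx -0.11721$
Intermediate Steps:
$\frac{1}{\frac{\left(-1342\right) \left(-9\right)}{-2824} - \frac{45783}{10761}} = \frac{1}{12078 \left(- \frac{1}{2824}\right) - \frac{15261}{3587}} = \frac{1}{- \frac{6039}{1412} - \frac{15261}{3587}} = \frac{1}{- \frac{43210425}{5064844}} = - \frac{5064844}{43210425}$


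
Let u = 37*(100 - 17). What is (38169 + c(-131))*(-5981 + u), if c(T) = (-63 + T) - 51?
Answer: -110358840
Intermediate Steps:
c(T) = -114 + T
u = 3071 (u = 37*83 = 3071)
(38169 + c(-131))*(-5981 + u) = (38169 + (-114 - 131))*(-5981 + 3071) = (38169 - 245)*(-2910) = 37924*(-2910) = -110358840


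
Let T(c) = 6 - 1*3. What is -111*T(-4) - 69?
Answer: -402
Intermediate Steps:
T(c) = 3 (T(c) = 6 - 3 = 3)
-111*T(-4) - 69 = -111*3 - 69 = -333 - 69 = -402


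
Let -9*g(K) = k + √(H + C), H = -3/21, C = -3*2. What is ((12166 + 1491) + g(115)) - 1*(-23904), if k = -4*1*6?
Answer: 112691/3 - I*√301/63 ≈ 37564.0 - 0.27539*I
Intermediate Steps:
C = -6
k = -24 (k = -4*6 = -24)
H = -⅐ (H = -3*1/21 = -⅐ ≈ -0.14286)
g(K) = 8/3 - I*√301/63 (g(K) = -(-24 + √(-⅐ - 6))/9 = -(-24 + √(-43/7))/9 = -(-24 + I*√301/7)/9 = 8/3 - I*√301/63)
((12166 + 1491) + g(115)) - 1*(-23904) = ((12166 + 1491) + (8/3 - I*√301/63)) - 1*(-23904) = (13657 + (8/3 - I*√301/63)) + 23904 = (40979/3 - I*√301/63) + 23904 = 112691/3 - I*√301/63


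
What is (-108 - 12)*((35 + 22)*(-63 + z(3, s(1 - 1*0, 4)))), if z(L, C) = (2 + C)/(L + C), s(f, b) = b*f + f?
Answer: 424935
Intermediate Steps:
s(f, b) = f + b*f
z(L, C) = (2 + C)/(C + L)
(-108 - 12)*((35 + 22)*(-63 + z(3, s(1 - 1*0, 4)))) = (-108 - 12)*((35 + 22)*(-63 + (2 + (1 - 1*0)*(1 + 4))/((1 - 1*0)*(1 + 4) + 3))) = -6840*(-63 + (2 + (1 + 0)*5)/((1 + 0)*5 + 3)) = -6840*(-63 + (2 + 1*5)/(1*5 + 3)) = -6840*(-63 + (2 + 5)/(5 + 3)) = -6840*(-63 + 7/8) = -6840*(-497)/8 = -120*(-28329/8) = 424935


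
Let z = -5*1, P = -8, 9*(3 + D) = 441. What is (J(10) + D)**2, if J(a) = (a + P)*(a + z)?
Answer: 3136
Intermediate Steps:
D = 46 (D = -3 + (1/9)*441 = -3 + 49 = 46)
z = -5
J(a) = (-8 + a)*(-5 + a) (J(a) = (a - 8)*(a - 5) = (-8 + a)*(-5 + a))
(J(10) + D)**2 = ((40 + 10**2 - 13*10) + 46)**2 = ((40 + 100 - 130) + 46)**2 = (10 + 46)**2 = 56**2 = 3136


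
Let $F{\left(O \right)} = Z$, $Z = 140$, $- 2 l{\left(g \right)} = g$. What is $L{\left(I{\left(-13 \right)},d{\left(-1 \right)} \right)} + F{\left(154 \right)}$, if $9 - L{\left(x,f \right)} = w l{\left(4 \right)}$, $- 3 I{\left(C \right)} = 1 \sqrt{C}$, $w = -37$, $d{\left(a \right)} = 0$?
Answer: $75$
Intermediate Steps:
$l{\left(g \right)} = - \frac{g}{2}$
$I{\left(C \right)} = - \frac{\sqrt{C}}{3}$ ($I{\left(C \right)} = - \frac{1 \sqrt{C}}{3} = - \frac{\sqrt{C}}{3}$)
$F{\left(O \right)} = 140$
$L{\left(x,f \right)} = -65$ ($L{\left(x,f \right)} = 9 - - 37 \left(\left(- \frac{1}{2}\right) 4\right) = 9 - \left(-37\right) \left(-2\right) = 9 - 74 = -65$)
$L{\left(I{\left(-13 \right)},d{\left(-1 \right)} \right)} + F{\left(154 \right)} = -65 + 140 = 75$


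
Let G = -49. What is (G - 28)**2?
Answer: 5929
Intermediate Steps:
(G - 28)**2 = (-49 - 28)**2 = (-77)**2 = 5929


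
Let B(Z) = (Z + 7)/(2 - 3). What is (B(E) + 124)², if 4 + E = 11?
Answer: 12100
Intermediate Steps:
E = 7 (E = -4 + 11 = 7)
B(Z) = -7 - Z (B(Z) = (7 + Z)/(-1) = (7 + Z)*(-1) = -7 - Z)
(B(E) + 124)² = ((-7 - 1*7) + 124)² = ((-7 - 7) + 124)² = (-14 + 124)² = 110² = 12100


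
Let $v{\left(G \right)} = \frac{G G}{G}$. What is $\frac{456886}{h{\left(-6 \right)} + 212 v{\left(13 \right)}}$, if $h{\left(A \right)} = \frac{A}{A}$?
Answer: $\frac{456886}{2757} \approx 165.72$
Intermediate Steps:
$h{\left(A \right)} = 1$
$v{\left(G \right)} = G$ ($v{\left(G \right)} = \frac{G^{2}}{G} = G$)
$\frac{456886}{h{\left(-6 \right)} + 212 v{\left(13 \right)}} = \frac{456886}{1 + 212 \cdot 13} = \frac{456886}{1 + 2756} = \frac{456886}{2757}$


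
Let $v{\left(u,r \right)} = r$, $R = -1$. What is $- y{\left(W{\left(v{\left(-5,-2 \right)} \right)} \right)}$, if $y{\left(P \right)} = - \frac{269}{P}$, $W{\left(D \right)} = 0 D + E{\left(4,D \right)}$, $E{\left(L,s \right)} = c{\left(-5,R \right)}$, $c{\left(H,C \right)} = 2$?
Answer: $\frac{269}{2} \approx 134.5$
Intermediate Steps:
$E{\left(L,s \right)} = 2$
$W{\left(D \right)} = 2$ ($W{\left(D \right)} = 0 D + 2 = 0 + 2 = 2$)
$- y{\left(W{\left(v{\left(-5,-2 \right)} \right)} \right)} = - \frac{-269}{2} = \left(-1\right) \left(- \frac{269}{2}\right) = \frac{269}{2}$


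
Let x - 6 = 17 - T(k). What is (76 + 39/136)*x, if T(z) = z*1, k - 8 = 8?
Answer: 72625/136 ≈ 534.01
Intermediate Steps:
k = 16 (k = 8 + 8 = 16)
T(z) = z
x = 7 (x = 6 + (17 - 1*16) = 6 + (17 - 16) = 6 + 1 = 7)
(76 + 39/136)*x = (76 + 39/136)*7 = (10375/136)*7 = 72625/136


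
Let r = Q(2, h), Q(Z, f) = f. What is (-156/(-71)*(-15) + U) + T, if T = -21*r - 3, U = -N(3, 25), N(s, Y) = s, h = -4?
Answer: 3198/71 ≈ 45.042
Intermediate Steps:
U = -3 (U = -1*3 = -3)
r = -4
T = 81 (T = -21*(-4) - 3 = 84 - 3 = 81)
(-156/(-71)*(-15) + U) + T = (-156/(-71)*(-15) - 3) + 81 = (-156*(-1/71)*(-15) - 3) + 81 = ((156/71)*(-15) - 3) + 81 = (-2340/71 - 3) + 81 = -2553/71 + 81 = 3198/71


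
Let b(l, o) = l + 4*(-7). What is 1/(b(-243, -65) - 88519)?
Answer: -1/88790 ≈ -1.1263e-5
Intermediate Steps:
b(l, o) = -28 + l (b(l, o) = l - 28 = -28 + l)
1/(b(-243, -65) - 88519) = 1/((-28 - 243) - 88519) = 1/(-271 - 88519) = 1/(-88790) = -1/88790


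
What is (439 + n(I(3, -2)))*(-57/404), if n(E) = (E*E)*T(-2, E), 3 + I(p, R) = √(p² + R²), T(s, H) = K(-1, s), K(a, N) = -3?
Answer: -21261/404 - 513*√13/202 ≈ -61.783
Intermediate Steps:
T(s, H) = -3
I(p, R) = -3 + √(R² + p²) (I(p, R) = -3 + √(p² + R²) = -3 + √(R² + p²))
n(E) = -3*E² (n(E) = (E*E)*(-3) = E²*(-3) = -3*E²)
(439 + n(I(3, -2)))*(-57/404) = (439 - 3*(-3 + √((-2)² + 3²))²)*(-57/404) = (439 - 3*(-3 + √(4 + 9))²)*(-57*1/404) = (439 - 3*(-3 + √13)²)*(-57/404) = -25023/404 + 171*(-3 + √13)²/404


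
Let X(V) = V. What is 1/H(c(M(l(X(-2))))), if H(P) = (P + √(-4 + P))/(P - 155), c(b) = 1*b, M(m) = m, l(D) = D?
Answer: 157/5 + 157*I*√6/10 ≈ 31.4 + 38.457*I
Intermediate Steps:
c(b) = b
H(P) = (P + √(-4 + P))/(-155 + P)
1/H(c(M(l(X(-2))))) = 1/((-2 + √(-4 - 2))/(-155 - 2)) = 1/((-2 + √(-6))/(-157)) = 1/(-(-2 + I*√6)/157) = 1/(2/157 - I*√6/157)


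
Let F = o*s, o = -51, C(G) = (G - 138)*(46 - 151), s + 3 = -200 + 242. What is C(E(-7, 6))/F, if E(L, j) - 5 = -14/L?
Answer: -4585/663 ≈ -6.9155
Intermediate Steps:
s = 39 (s = -3 + (-200 + 242) = -3 + 42 = 39)
E(L, j) = 5 - 14/L
C(G) = 14490 - 105*G (C(G) = (-138 + G)*(-105) = 14490 - 105*G)
F = -1989 (F = -51*39 = -1989)
C(E(-7, 6))/F = (14490 - 105*(5 - 14/(-7)))/(-1989) = (14490 - 105*(5 - 14*(-⅐)))*(-1/1989) = (14490 - 105*(5 + 2))*(-1/1989) = (14490 - 105*7)*(-1/1989) = (14490 - 735)*(-1/1989) = 13755*(-1/1989) = -4585/663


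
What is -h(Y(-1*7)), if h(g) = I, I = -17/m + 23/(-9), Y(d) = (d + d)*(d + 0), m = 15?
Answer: 166/45 ≈ 3.6889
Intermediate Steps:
Y(d) = 2*d² (Y(d) = (2*d)*d = 2*d²)
I = -166/45 (I = -17/15 + 23/(-9) = -17*1/15 + 23*(-⅑) = -17/15 - 23/9 = -166/45 ≈ -3.6889)
h(g) = -166/45
-h(Y(-1*7)) = -1*(-166/45) = 166/45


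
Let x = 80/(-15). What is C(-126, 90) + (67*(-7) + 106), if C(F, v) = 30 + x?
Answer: -1015/3 ≈ -338.33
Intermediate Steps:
x = -16/3 (x = 80*(-1/15) = -16/3 ≈ -5.3333)
C(F, v) = 74/3 (C(F, v) = 30 - 16/3 = 74/3)
C(-126, 90) + (67*(-7) + 106) = 74/3 + (67*(-7) + 106) = 74/3 + (-469 + 106) = 74/3 - 363 = -1015/3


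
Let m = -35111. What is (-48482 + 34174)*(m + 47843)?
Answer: -182169456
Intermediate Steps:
(-48482 + 34174)*(m + 47843) = (-48482 + 34174)*(-35111 + 47843) = -14308*12732 = -182169456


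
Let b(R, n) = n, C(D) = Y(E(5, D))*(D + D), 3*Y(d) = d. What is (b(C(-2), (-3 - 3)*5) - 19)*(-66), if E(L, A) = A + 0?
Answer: 3234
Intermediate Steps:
E(L, A) = A
Y(d) = d/3
C(D) = 2*D**2/3 (C(D) = (D/3)*(D + D) = (D/3)*(2*D) = 2*D**2/3)
(b(C(-2), (-3 - 3)*5) - 19)*(-66) = ((-3 - 3)*5 - 19)*(-66) = (-6*5 - 19)*(-66) = (-30 - 19)*(-66) = -49*(-66) = 3234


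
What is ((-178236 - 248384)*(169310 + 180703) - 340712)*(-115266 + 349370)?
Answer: -34957085084872288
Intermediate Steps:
((-178236 - 248384)*(169310 + 180703) - 340712)*(-115266 + 349370) = (-426620*350013 - 340712)*234104 = (-149322546060 - 340712)*234104 = -149322886772*234104 = -34957085084872288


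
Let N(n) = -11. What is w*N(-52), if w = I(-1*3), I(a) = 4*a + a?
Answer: 165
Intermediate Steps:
I(a) = 5*a
w = -15 (w = 5*(-1*3) = 5*(-3) = -15)
w*N(-52) = -15*(-11) = 165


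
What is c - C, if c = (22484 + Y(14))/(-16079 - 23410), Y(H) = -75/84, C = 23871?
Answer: -26394603259/1105692 ≈ -23872.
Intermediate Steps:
Y(H) = -25/28 (Y(H) = -75*1/84 = -25/28)
c = -629527/1105692 (c = (22484 - 25/28)/(-16079 - 23410) = (629527/28)/(-39489) = (629527/28)*(-1/39489) = -629527/1105692 ≈ -0.56935)
c - C = -629527/1105692 - 1*23871 = -629527/1105692 - 23871 = -26394603259/1105692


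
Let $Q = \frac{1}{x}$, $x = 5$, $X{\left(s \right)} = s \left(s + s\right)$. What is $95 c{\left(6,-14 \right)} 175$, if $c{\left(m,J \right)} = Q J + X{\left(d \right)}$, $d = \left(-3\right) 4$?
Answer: $4741450$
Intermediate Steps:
$d = -12$
$X{\left(s \right)} = 2 s^{2}$ ($X{\left(s \right)} = s 2 s = 2 s^{2}$)
$Q = \frac{1}{5} \approx 0.2$
$c{\left(m,J \right)} = 288 + \frac{J}{5}$ ($c{\left(m,J \right)} = \frac{J}{5} + 2 \left(-12\right)^{2} = \frac{J}{5} + 2 \cdot 144 = \frac{J}{5} + 288 = 288 + \frac{J}{5}$)
$95 c{\left(6,-14 \right)} 175 = 95 \left(288 + \frac{1}{5} \left(-14\right)\right) 175 = 95 \left(288 - \frac{14}{5}\right) 175 = 95 \cdot \frac{1426}{5} \cdot 175 = 27094 \cdot 175 = 4741450$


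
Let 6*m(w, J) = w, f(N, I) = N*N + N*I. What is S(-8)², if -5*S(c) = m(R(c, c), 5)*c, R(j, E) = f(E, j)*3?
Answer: 262144/25 ≈ 10486.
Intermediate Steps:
f(N, I) = N² + I*N
R(j, E) = 3*E*(E + j) (R(j, E) = (E*(j + E))*3 = (E*(E + j))*3 = 3*E*(E + j))
m(w, J) = w/6
S(c) = -c³/5 (S(c) = -(3*c*(c + c))/6*c/5 = -(3*c*(2*c))/6*c/5 = -(6*c²)/6*c/5 = -c²*c/5 = -c³/5)
S(-8)² = (-⅕*(-8)³)² = (-⅕*(-512))² = (512/5)² = 262144/25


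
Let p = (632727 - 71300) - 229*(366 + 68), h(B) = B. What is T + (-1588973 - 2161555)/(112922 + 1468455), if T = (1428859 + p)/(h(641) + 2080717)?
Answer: -267553649318/182856203887 ≈ -1.4632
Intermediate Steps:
p = 462041 (p = 561427 - 229*434 = 561427 - 99386 = 462041)
T = 105050/115631 (T = (1428859 + 462041)/(641 + 2080717) = 1890900/2081358 = 1890900*(1/2081358) = 105050/115631 ≈ 0.90849)
T + (-1588973 - 2161555)/(112922 + 1468455) = 105050/115631 + (-1588973 - 2161555)/(112922 + 1468455) = 105050/115631 - 3750528/1581377 = -267553649318/182856203887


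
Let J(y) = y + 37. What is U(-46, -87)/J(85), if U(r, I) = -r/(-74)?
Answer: -23/4514 ≈ -0.0050953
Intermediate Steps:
J(y) = 37 + y
U(r, I) = r/74 (U(r, I) = -r*(-1)/74 = -(-1)*r/74 = r/74)
U(-46, -87)/J(85) = ((1/74)*(-46))/(37 + 85) = -23/37/122 = -23/37*1/122 = -23/4514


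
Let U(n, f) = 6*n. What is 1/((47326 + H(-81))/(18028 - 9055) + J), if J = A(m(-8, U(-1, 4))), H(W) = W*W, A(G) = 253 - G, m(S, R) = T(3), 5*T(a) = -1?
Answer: 44865/11629253 ≈ 0.0038579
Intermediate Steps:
T(a) = -⅕ (T(a) = (⅕)*(-1) = -⅕)
m(S, R) = -⅕
H(W) = W²
J = 1266/5 (J = 253 - 1*(-⅕) = 253 + ⅕ = 1266/5 ≈ 253.20)
1/((47326 + H(-81))/(18028 - 9055) + J) = 1/((47326 + (-81)²)/(18028 - 9055) + 1266/5) = 1/((47326 + 6561)/8973 + 1266/5) = 1/(53887*(1/8973) + 1266/5) = 1/(53887/8973 + 1266/5) = 1/(11629253/44865) = 44865/11629253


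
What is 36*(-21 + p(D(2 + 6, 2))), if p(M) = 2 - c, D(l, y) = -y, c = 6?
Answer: -900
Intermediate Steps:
p(M) = -4 (p(M) = 2 - 1*6 = 2 - 6 = -4)
36*(-21 + p(D(2 + 6, 2))) = 36*(-21 - 4) = 36*(-25) = -900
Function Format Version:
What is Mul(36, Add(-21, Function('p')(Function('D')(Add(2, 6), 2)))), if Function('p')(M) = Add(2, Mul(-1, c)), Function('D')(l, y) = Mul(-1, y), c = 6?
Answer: -900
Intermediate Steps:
Function('p')(M) = -4 (Function('p')(M) = Add(2, Mul(-1, 6)) = Add(2, -6) = -4)
Mul(36, Add(-21, Function('p')(Function('D')(Add(2, 6), 2)))) = Mul(36, Add(-21, -4)) = Mul(36, -25) = -900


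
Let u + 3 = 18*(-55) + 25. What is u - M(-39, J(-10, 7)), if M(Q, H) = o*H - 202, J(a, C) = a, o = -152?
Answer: -2286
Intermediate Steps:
u = -968 (u = -3 + (18*(-55) + 25) = -3 + (-990 + 25) = -3 - 965 = -968)
M(Q, H) = -202 - 152*H (M(Q, H) = -152*H - 202 = -202 - 152*H)
u - M(-39, J(-10, 7)) = -968 - (-202 - 152*(-10)) = -968 - (-202 + 1520) = -968 - 1*1318 = -968 - 1318 = -2286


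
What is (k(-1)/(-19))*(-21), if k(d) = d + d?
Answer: -42/19 ≈ -2.2105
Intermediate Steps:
k(d) = 2*d
(k(-1)/(-19))*(-21) = ((2*(-1))/(-19))*(-21) = -2*(-1/19)*(-21) = (2/19)*(-21) = -42/19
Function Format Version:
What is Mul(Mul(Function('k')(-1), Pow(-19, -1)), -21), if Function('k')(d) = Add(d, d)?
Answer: Rational(-42, 19) ≈ -2.2105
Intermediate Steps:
Function('k')(d) = Mul(2, d)
Mul(Mul(Function('k')(-1), Pow(-19, -1)), -21) = Mul(Mul(Mul(2, -1), Pow(-19, -1)), -21) = Mul(Mul(-2, Rational(-1, 19)), -21) = Mul(Rational(2, 19), -21) = Rational(-42, 19)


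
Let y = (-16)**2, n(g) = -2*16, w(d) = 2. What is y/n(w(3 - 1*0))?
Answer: -8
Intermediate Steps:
n(g) = -32
y = 256
y/n(w(3 - 1*0)) = 256/(-32) = 256*(-1/32) = -8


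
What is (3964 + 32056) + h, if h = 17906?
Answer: 53926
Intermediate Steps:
(3964 + 32056) + h = (3964 + 32056) + 17906 = 36020 + 17906 = 53926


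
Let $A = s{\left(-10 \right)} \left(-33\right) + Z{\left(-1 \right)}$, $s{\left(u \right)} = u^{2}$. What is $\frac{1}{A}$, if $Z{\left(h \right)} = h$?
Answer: $- \frac{1}{3301} \approx -0.00030294$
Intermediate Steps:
$A = -3301$ ($A = \left(-10\right)^{2} \left(-33\right) - 1 = 100 \left(-33\right) - 1 = -3300 - 1 = -3301$)
$\frac{1}{A} = \frac{1}{-3301} = - \frac{1}{3301}$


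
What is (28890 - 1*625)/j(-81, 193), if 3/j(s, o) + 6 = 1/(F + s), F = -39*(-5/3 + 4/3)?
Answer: -11560385/204 ≈ -56669.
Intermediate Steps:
F = 13 (F = -39*(-5*⅓ + 4*(⅓)) = -39*(-5/3 + 4/3) = -39*(-⅓) = 13)
j(s, o) = 3/(-6 + 1/(13 + s))
(28890 - 1*625)/j(-81, 193) = (28890 - 1*625)/((3*(-13 - 1*(-81))/(77 + 6*(-81)))) = (28890 - 625)/((3*(-13 + 81)/(77 - 486))) = 28265/((3*68/(-409))) = 28265/((3*(-1/409)*68)) = 28265/(-204/409) = 28265*(-409/204) = -11560385/204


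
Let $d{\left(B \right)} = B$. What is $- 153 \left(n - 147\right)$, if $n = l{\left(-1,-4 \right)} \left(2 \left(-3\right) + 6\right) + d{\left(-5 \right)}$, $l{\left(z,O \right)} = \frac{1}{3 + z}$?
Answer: $23256$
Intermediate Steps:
$n = -5$ ($n = \frac{2 \left(-3\right) + 6}{3 - 1} - 5 = \frac{-6 + 6}{2} - 5 = \frac{1}{2} \cdot 0 - 5 = 0 - 5 = -5$)
$- 153 \left(n - 147\right) = - 153 \left(-5 - 147\right) = \left(-153\right) \left(-152\right) = 23256$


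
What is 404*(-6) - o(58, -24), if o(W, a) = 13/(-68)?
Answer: -164819/68 ≈ -2423.8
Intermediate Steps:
o(W, a) = -13/68 (o(W, a) = 13*(-1/68) = -13/68)
404*(-6) - o(58, -24) = 404*(-6) - 1*(-13/68) = -2424 + 13/68 = -164819/68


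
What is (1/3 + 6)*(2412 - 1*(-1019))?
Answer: 65189/3 ≈ 21730.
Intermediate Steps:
(1/3 + 6)*(2412 - 1*(-1019)) = (⅓ + 6)*(2412 + 1019) = (19/3)*3431 = 65189/3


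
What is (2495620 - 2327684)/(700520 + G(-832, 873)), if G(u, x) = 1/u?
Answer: 139722752/582832639 ≈ 0.23973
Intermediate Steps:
(2495620 - 2327684)/(700520 + G(-832, 873)) = (2495620 - 2327684)/(700520 + 1/(-832)) = 167936/(700520 - 1/832) = 167936/(582832639/832) = 167936*(832/582832639) = 139722752/582832639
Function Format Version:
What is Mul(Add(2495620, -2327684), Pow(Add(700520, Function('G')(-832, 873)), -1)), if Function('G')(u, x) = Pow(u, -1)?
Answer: Rational(139722752, 582832639) ≈ 0.23973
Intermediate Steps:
Mul(Add(2495620, -2327684), Pow(Add(700520, Function('G')(-832, 873)), -1)) = Mul(Add(2495620, -2327684), Pow(Add(700520, Pow(-832, -1)), -1)) = Mul(167936, Pow(Add(700520, Rational(-1, 832)), -1)) = Mul(167936, Pow(Rational(582832639, 832), -1)) = Mul(167936, Rational(832, 582832639)) = Rational(139722752, 582832639)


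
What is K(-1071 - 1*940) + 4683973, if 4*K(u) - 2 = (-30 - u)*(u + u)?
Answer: 2692078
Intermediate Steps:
K(u) = ½ + u*(-30 - u)/2 (K(u) = ½ + ((-30 - u)*(u + u))/4 = ½ + ((-30 - u)*(2*u))/4 = ½ + (2*u*(-30 - u))/4 = ½ + u*(-30 - u)/2)
K(-1071 - 1*940) + 4683973 = (½ - 15*(-1071 - 1*940) - (-1071 - 1*940)²/2) + 4683973 = (½ - 15*(-1071 - 940) - (-1071 - 940)²/2) + 4683973 = (½ - 15*(-2011) - ½*(-2011)²) + 4683973 = (½ + 30165 - ½*4044121) + 4683973 = (½ + 30165 - 4044121/2) + 4683973 = -1991895 + 4683973 = 2692078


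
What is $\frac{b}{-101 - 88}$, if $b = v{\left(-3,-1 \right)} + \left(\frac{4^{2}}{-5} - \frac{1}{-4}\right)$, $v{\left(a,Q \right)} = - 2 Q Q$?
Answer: $\frac{11}{420} \approx 0.02619$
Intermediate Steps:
$v{\left(a,Q \right)} = - 2 Q^{2}$
$b = - \frac{99}{20}$ ($b = - 2 \left(-1\right)^{2} + \left(\frac{4^{2}}{-5} - \frac{1}{-4}\right) = \left(-2\right) 1 + \left(16 \left(- \frac{1}{5}\right) - - \frac{1}{4}\right) = -2 + \left(- \frac{16}{5} + \frac{1}{4}\right) = -2 - \frac{59}{20} = - \frac{99}{20} \approx -4.95$)
$\frac{b}{-101 - 88} = - \frac{99}{20 \left(-101 - 88\right)} = - \frac{99}{20 \left(-189\right)} = \left(- \frac{99}{20}\right) \left(- \frac{1}{189}\right) = \frac{11}{420}$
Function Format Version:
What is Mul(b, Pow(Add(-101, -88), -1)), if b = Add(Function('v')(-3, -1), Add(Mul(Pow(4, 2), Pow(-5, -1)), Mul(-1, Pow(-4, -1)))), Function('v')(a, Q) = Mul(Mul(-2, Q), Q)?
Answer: Rational(11, 420) ≈ 0.026190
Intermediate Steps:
Function('v')(a, Q) = Mul(-2, Pow(Q, 2))
b = Rational(-99, 20) (b = Add(Mul(-2, Pow(-1, 2)), Add(Mul(Pow(4, 2), Pow(-5, -1)), Mul(-1, Pow(-4, -1)))) = Add(Mul(-2, 1), Add(Mul(16, Rational(-1, 5)), Mul(-1, Rational(-1, 4)))) = Add(-2, Add(Rational(-16, 5), Rational(1, 4))) = Add(-2, Rational(-59, 20)) = Rational(-99, 20) ≈ -4.9500)
Mul(b, Pow(Add(-101, -88), -1)) = Mul(Rational(-99, 20), Pow(Add(-101, -88), -1)) = Mul(Rational(-99, 20), Pow(-189, -1)) = Mul(Rational(-99, 20), Rational(-1, 189)) = Rational(11, 420)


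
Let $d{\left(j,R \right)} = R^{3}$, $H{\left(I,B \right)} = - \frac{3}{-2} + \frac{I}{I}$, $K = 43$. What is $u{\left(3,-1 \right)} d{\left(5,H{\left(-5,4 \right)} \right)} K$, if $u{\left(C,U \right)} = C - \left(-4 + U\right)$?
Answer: $5375$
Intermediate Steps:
$H{\left(I,B \right)} = \frac{5}{2}$ ($H{\left(I,B \right)} = \left(-3\right) \left(- \frac{1}{2}\right) + 1 = \frac{3}{2} + 1 = \frac{5}{2}$)
$u{\left(C,U \right)} = 4 + C - U$
$u{\left(3,-1 \right)} d{\left(5,H{\left(-5,4 \right)} \right)} K = \left(4 + 3 - -1\right) \left(\frac{5}{2}\right)^{3} \cdot 43 = \left(4 + 3 + 1\right) \frac{125}{8} \cdot 43 = 8 \cdot \frac{125}{8} \cdot 43 = 125 \cdot 43 = 5375$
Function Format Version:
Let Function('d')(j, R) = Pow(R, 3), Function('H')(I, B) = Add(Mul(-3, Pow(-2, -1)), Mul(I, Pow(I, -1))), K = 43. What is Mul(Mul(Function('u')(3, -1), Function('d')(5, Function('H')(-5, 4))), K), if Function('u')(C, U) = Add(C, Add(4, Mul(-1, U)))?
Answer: 5375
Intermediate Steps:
Function('H')(I, B) = Rational(5, 2) (Function('H')(I, B) = Add(Mul(-3, Rational(-1, 2)), 1) = Add(Rational(3, 2), 1) = Rational(5, 2))
Function('u')(C, U) = Add(4, C, Mul(-1, U))
Mul(Mul(Function('u')(3, -1), Function('d')(5, Function('H')(-5, 4))), K) = Mul(Mul(Add(4, 3, Mul(-1, -1)), Pow(Rational(5, 2), 3)), 43) = Mul(Mul(Add(4, 3, 1), Rational(125, 8)), 43) = Mul(Mul(8, Rational(125, 8)), 43) = Mul(125, 43) = 5375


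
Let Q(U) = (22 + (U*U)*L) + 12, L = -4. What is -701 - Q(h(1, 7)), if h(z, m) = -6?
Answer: -591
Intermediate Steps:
Q(U) = 34 - 4*U² (Q(U) = (22 + (U*U)*(-4)) + 12 = (22 + U²*(-4)) + 12 = (22 - 4*U²) + 12 = 34 - 4*U²)
-701 - Q(h(1, 7)) = -701 - (34 - 4*(-6)²) = -701 - (34 - 4*36) = -701 - (34 - 144) = -701 - 1*(-110) = -701 + 110 = -591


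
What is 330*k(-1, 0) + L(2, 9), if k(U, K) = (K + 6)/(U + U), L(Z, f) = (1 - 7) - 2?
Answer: -998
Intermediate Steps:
L(Z, f) = -8 (L(Z, f) = -6 - 2 = -8)
k(U, K) = (6 + K)/(2*U) (k(U, K) = (6 + K)/((2*U)) = (6 + K)*(1/(2*U)) = (6 + K)/(2*U))
330*k(-1, 0) + L(2, 9) = 330*((1/2)*(6 + 0)/(-1)) - 8 = 330*((1/2)*(-1)*6) - 8 = 330*(-3) - 8 = -990 - 8 = -998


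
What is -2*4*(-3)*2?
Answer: 48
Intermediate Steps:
-2*4*(-3)*2 = -(-24)*2 = -2*(-24) = 48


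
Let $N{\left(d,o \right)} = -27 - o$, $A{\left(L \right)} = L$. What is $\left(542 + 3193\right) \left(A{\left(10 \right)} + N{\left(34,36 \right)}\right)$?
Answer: $-197955$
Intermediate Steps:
$\left(542 + 3193\right) \left(A{\left(10 \right)} + N{\left(34,36 \right)}\right) = \left(542 + 3193\right) \left(10 - 63\right) = 3735 \left(10 - 63\right) = 3735 \left(-53\right) = -197955$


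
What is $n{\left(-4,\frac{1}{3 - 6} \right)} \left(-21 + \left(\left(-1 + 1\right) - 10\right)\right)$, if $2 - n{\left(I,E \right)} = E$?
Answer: $- \frac{217}{3} \approx -72.333$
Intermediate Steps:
$n{\left(I,E \right)} = 2 - E$
$n{\left(-4,\frac{1}{3 - 6} \right)} \left(-21 + \left(\left(-1 + 1\right) - 10\right)\right) = \left(2 - \frac{1}{3 - 6}\right) \left(-21 + \left(\left(-1 + 1\right) - 10\right)\right) = \left(2 - \frac{1}{-3}\right) \left(-21 + \left(0 - 10\right)\right) = \left(2 - - \frac{1}{3}\right) \left(-21 - 10\right) = \left(2 + \frac{1}{3}\right) \left(-31\right) = \frac{7}{3} \left(-31\right) = - \frac{217}{3}$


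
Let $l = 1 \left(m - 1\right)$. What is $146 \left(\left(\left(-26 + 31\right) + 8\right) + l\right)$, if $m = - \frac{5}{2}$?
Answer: $1387$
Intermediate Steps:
$m = - \frac{5}{2}$ ($m = \left(-5\right) \frac{1}{2} = - \frac{5}{2} \approx -2.5$)
$l = - \frac{7}{2}$ ($l = 1 \left(- \frac{5}{2} - 1\right) = 1 \left(- \frac{7}{2}\right) = - \frac{7}{2} \approx -3.5$)
$146 \left(\left(\left(-26 + 31\right) + 8\right) + l\right) = 146 \left(\left(\left(-26 + 31\right) + 8\right) - \frac{7}{2}\right) = 146 \left(\left(5 + 8\right) - \frac{7}{2}\right) = 146 \left(13 - \frac{7}{2}\right) = 146 \cdot \frac{19}{2} = 1387$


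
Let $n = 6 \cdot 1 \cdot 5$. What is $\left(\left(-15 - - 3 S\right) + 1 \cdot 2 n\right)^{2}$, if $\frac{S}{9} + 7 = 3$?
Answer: $3969$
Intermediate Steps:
$S = -36$ ($S = -63 + 9 \cdot 3 = -63 + 27 = -36$)
$n = 30$ ($n = 6 \cdot 5 = 30$)
$\left(\left(-15 - - 3 S\right) + 1 \cdot 2 n\right)^{2} = \left(\left(-15 - \left(-3\right) \left(-36\right)\right) + 1 \cdot 2 \cdot 30\right)^{2} = \left(\left(-15 - 108\right) + 2 \cdot 30\right)^{2} = \left(\left(-15 - 108\right) + 60\right)^{2} = \left(-123 + 60\right)^{2} = \left(-63\right)^{2} = 3969$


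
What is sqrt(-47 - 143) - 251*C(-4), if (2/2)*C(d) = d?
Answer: 1004 + I*sqrt(190) ≈ 1004.0 + 13.784*I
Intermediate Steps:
C(d) = d
sqrt(-47 - 143) - 251*C(-4) = sqrt(-47 - 143) - 251*(-4) = sqrt(-190) + 1004 = I*sqrt(190) + 1004 = 1004 + I*sqrt(190)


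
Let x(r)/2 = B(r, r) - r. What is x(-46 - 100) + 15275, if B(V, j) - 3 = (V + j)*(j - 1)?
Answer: 101421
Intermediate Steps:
B(V, j) = 3 + (-1 + j)*(V + j) (B(V, j) = 3 + (V + j)*(j - 1) = 3 + (V + j)*(-1 + j) = 3 + (-1 + j)*(V + j))
x(r) = 6 - 6*r + 4*r² (x(r) = 2*((3 + r² - r - r + r*r) - r) = 2*((3 + r² - r - r + r²) - r) = 2*((3 - 2*r + 2*r²) - r) = 2*(3 - 3*r + 2*r²) = 6 - 6*r + 4*r²)
x(-46 - 100) + 15275 = (6 - 6*(-46 - 100) + 4*(-46 - 100)²) + 15275 = (6 - 6*(-146) + 4*(-146)²) + 15275 = (6 + 876 + 4*21316) + 15275 = (6 + 876 + 85264) + 15275 = 86146 + 15275 = 101421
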